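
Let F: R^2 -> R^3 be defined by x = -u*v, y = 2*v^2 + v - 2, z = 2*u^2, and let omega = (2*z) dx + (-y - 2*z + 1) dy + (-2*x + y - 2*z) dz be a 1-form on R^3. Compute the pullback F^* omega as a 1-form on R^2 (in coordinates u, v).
F^* omega = (4*u*(-4*u^2 + u*v + 2*v^2 + v - 2)) du + (-4*u^3 - 16*u^2*v - 4*u^2 - 8*v^3 - 6*v^2 + 11*v + 3) dv

Using F^*(f dg) = (f ∘ F) d(g ∘ F), substitute each coordinate x_i by F_i(u, v) in f_i, and replace dx_i by d F_i = (∂F_i/∂u) du + (∂F_i/∂v) dv.
  For the x component: f_1(F) = 4*u^2; d F_1 = (-v) du + (-u) dv
  For the y component: f_2(F) = -4*u^2 - 2*v^2 - v + 3; d F_2 = (0) du + (4*v + 1) dv
  For the z component: f_3(F) = -4*u^2 + 2*u*v + 2*v^2 + v - 2; d F_3 = (4*u) du + (0) dv
Combining and collecting du, dv coefficients:
  coeff of du: 4*u*(-4*u^2 + u*v + 2*v^2 + v - 2)
  coeff of dv: -4*u^3 - 16*u^2*v - 4*u^2 - 8*v^3 - 6*v^2 + 11*v + 3
F^* omega = (4*u*(-4*u^2 + u*v + 2*v^2 + v - 2)) du + (-4*u^3 - 16*u^2*v - 4*u^2 - 8*v^3 - 6*v^2 + 11*v + 3) dv.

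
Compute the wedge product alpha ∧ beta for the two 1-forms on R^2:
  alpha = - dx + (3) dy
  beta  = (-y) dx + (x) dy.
alpha ∧ beta = (-x + 3*y) dx ∧ dy

Distribute the wedge, using dx_i ∧ dx_j = -dx_j ∧ dx_i and dx_i ∧ dx_i = 0. For each pair (i, j) with i < j, the coefficient of dx_i ∧ dx_j in alpha ∧ beta is (alpha_i * beta_j - alpha_j * beta_i). Collecting: alpha ∧ beta = (-x + 3*y) dx ∧ dy.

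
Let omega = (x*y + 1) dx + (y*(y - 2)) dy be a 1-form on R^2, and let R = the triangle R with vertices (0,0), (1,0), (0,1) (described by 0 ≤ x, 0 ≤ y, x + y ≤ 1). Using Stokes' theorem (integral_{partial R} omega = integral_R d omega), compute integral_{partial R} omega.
integral_(partial R) omega = -1/6

Stokes: integral_partial_R omega = integral_R d omega with d omega = (∂Q/∂x - ∂P/∂y) dx ∧ dy.
  ∂Q/∂x = 0
  ∂P/∂y = x
  integrand = ∂Q/∂x - ∂P/∂y = -x.
Integrating over R: integral_0^1 integral_0^{1-x} (-x) dy dx = -1/6.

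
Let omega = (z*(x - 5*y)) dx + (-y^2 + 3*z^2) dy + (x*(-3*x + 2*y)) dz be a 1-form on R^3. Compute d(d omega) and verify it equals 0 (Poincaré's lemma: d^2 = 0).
d(d omega) = 0

Step 1: d omega = sum_{i<j} (∂f_j/∂x_i - ∂f_i/∂x_j) dx_i ∧ dx_j:
  coeff of dx ∧ dy: 5*z
  coeff of dx ∧ dz: -7*x + 7*y
  coeff of dy ∧ dz: 2*x - 6*z
Step 2: Apply d again to each 2-form coefficient. The only possible 3-form in R^3 is dx ∧ dy ∧ dz, with coefficient
  ∂(coeff of dy∧dz)/∂x - ∂(coeff of dx∧dz)/∂y + ∂(coeff of dx∧dy)/∂z
  = ∂/∂x (2*x - 6*z) - ∂/∂y (-7*x + 7*y) + ∂/∂z (5*z).
Each of these terms simplifies to sums of mixed partials that cancel in pairs. The result is 0 (by equality of mixed partials for smooth functions — Schwarz / Clairaut).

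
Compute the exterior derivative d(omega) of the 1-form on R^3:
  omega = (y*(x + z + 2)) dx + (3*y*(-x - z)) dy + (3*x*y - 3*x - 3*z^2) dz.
d(omega) = (-x - 3*y - z - 2) dx ∧ dy + (2*y - 3) dx ∧ dz + (3*x + 3*y) dy ∧ dz

For a 1-form omega = sum_i f_i dx_i, the exterior derivative is
  d(omega) = sum_{i < j} (∂f_j/∂x_i - ∂f_i/∂x_j) dx_i ∧ dx_j.
  coefficient of dx ∧ dy: ∂f_2/∂x - ∂f_1/∂y = ∂(3*y*(-x - z))/∂x - ∂(y*(x + z + 2))/∂y = -x - 3*y - z - 2
  coefficient of dx ∧ dz: ∂f_3/∂x - ∂f_1/∂z = ∂(3*x*y - 3*x - 3*z^2)/∂x - ∂(y*(x + z + 2))/∂z = 2*y - 3
  coefficient of dy ∧ dz: ∂f_3/∂y - ∂f_2/∂z = ∂(3*x*y - 3*x - 3*z^2)/∂y - ∂(3*y*(-x - z))/∂z = 3*x + 3*y
Assembling: d(omega) = (-x - 3*y - z - 2) dx ∧ dy + (2*y - 3) dx ∧ dz + (3*x + 3*y) dy ∧ dz.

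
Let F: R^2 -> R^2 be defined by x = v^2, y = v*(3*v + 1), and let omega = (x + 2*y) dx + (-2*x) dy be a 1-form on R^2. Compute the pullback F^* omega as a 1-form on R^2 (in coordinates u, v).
F^* omega = (2*v^2*(v + 1)) dv

Using F^*(f dg) = (f ∘ F) d(g ∘ F), substitute each coordinate x_i by F_i(u, v) in f_i, and replace dx_i by d F_i = (∂F_i/∂u) du + (∂F_i/∂v) dv.
  For the x component: f_1(F) = v*(7*v + 2); d F_1 = (0) du + (2*v) dv
  For the y component: f_2(F) = -2*v^2; d F_2 = (0) du + (6*v + 1) dv
Combining and collecting du, dv coefficients:
  coeff of du: 0
  coeff of dv: 2*v^2*(v + 1)
F^* omega = (2*v^2*(v + 1)) dv.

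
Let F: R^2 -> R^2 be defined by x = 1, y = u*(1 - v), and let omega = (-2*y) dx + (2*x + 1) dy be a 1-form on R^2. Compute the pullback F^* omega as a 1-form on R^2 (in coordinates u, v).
F^* omega = (3 - 3*v) du + (-3*u) dv

Using F^*(f dg) = (f ∘ F) d(g ∘ F), substitute each coordinate x_i by F_i(u, v) in f_i, and replace dx_i by d F_i = (∂F_i/∂u) du + (∂F_i/∂v) dv.
  For the x component: f_1(F) = 2*u*(v - 1); d F_1 = (0) du + (0) dv
  For the y component: f_2(F) = 3; d F_2 = (1 - v) du + (-u) dv
Combining and collecting du, dv coefficients:
  coeff of du: 3 - 3*v
  coeff of dv: -3*u
F^* omega = (3 - 3*v) du + (-3*u) dv.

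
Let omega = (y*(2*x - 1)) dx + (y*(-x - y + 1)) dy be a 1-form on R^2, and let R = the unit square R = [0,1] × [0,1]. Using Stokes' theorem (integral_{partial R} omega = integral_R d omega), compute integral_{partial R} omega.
integral_(partial R) omega = -1/2

Stokes: integral_partial_R omega = integral_R d omega with d omega = (∂Q/∂x - ∂P/∂y) dx ∧ dy.
  ∂Q/∂x = -y
  ∂P/∂y = 2*x - 1
  integrand = ∂Q/∂x - ∂P/∂y = -2*x - y + 1.
Integrating over R: integral_0^1 integral_0^1 (-2*x - y + 1) dx dy = -1/2.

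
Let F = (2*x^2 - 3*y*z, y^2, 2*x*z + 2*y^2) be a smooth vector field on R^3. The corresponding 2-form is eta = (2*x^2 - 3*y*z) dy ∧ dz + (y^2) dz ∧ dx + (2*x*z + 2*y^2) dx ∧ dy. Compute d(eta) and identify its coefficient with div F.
d(eta) = (6*x + 2*y) dx ∧ dy ∧ dz; div F = 6*x + 2*y

For a 2-form in R^3 of the form above, applying d gives a 3-form with coefficient ∂P/∂x + ∂Q/∂y + ∂R/∂z:
  ∂P/∂x = 4*x
  ∂Q/∂y = 2*y
  ∂R/∂z = 2*x
Sum = 6*x + 2*y, which is exactly div F.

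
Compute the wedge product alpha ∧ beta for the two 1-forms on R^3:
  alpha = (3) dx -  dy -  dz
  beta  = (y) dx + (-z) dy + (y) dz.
alpha ∧ beta = (y - 3*z) dx ∧ dy + (4*y) dx ∧ dz + (-y - z) dy ∧ dz

Distribute the wedge, using dx_i ∧ dx_j = -dx_j ∧ dx_i and dx_i ∧ dx_i = 0. For each pair (i, j) with i < j, the coefficient of dx_i ∧ dx_j in alpha ∧ beta is (alpha_i * beta_j - alpha_j * beta_i). Collecting: alpha ∧ beta = (y - 3*z) dx ∧ dy + (4*y) dx ∧ dz + (-y - z) dy ∧ dz.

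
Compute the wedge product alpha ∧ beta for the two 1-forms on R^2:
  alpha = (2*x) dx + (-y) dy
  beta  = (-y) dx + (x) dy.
alpha ∧ beta = (2*x^2 - y^2) dx ∧ dy

Distribute the wedge, using dx_i ∧ dx_j = -dx_j ∧ dx_i and dx_i ∧ dx_i = 0. For each pair (i, j) with i < j, the coefficient of dx_i ∧ dx_j in alpha ∧ beta is (alpha_i * beta_j - alpha_j * beta_i). Collecting: alpha ∧ beta = (2*x^2 - y^2) dx ∧ dy.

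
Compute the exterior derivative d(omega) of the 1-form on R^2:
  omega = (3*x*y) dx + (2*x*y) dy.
d(omega) = (-3*x + 2*y) dx ∧ dy

For a 1-form omega = sum_i f_i dx_i, the exterior derivative is
  d(omega) = sum_{i < j} (∂f_j/∂x_i - ∂f_i/∂x_j) dx_i ∧ dx_j.
  coefficient of dx ∧ dy: ∂f_2/∂x - ∂f_1/∂y = ∂(2*x*y)/∂x - ∂(3*x*y)/∂y = -3*x + 2*y
Assembling: d(omega) = (-3*x + 2*y) dx ∧ dy.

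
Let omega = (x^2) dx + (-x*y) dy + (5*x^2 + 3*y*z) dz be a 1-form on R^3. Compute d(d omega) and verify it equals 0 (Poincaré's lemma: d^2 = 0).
d(d omega) = 0

Step 1: d omega = sum_{i<j} (∂f_j/∂x_i - ∂f_i/∂x_j) dx_i ∧ dx_j:
  coeff of dx ∧ dy: -y
  coeff of dx ∧ dz: 10*x
  coeff of dy ∧ dz: 3*z
Step 2: Apply d again to each 2-form coefficient. The only possible 3-form in R^3 is dx ∧ dy ∧ dz, with coefficient
  ∂(coeff of dy∧dz)/∂x - ∂(coeff of dx∧dz)/∂y + ∂(coeff of dx∧dy)/∂z
  = ∂/∂x (3*z) - ∂/∂y (10*x) + ∂/∂z (-y).
Each of these terms simplifies to sums of mixed partials that cancel in pairs. The result is 0 (by equality of mixed partials for smooth functions — Schwarz / Clairaut).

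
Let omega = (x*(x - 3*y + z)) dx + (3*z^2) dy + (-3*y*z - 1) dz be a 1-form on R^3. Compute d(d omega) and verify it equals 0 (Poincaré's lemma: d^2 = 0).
d(d omega) = 0

Step 1: d omega = sum_{i<j} (∂f_j/∂x_i - ∂f_i/∂x_j) dx_i ∧ dx_j:
  coeff of dx ∧ dy: 3*x
  coeff of dx ∧ dz: -x
  coeff of dy ∧ dz: -9*z
Step 2: Apply d again to each 2-form coefficient. The only possible 3-form in R^3 is dx ∧ dy ∧ dz, with coefficient
  ∂(coeff of dy∧dz)/∂x - ∂(coeff of dx∧dz)/∂y + ∂(coeff of dx∧dy)/∂z
  = ∂/∂x (-9*z) - ∂/∂y (-x) + ∂/∂z (3*x).
Each of these terms simplifies to sums of mixed partials that cancel in pairs. The result is 0 (by equality of mixed partials for smooth functions — Schwarz / Clairaut).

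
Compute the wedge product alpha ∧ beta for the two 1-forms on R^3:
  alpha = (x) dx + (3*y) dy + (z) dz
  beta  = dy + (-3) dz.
alpha ∧ beta = (x) dx ∧ dy + (-3*x) dx ∧ dz + (-9*y - z) dy ∧ dz

Distribute the wedge, using dx_i ∧ dx_j = -dx_j ∧ dx_i and dx_i ∧ dx_i = 0. For each pair (i, j) with i < j, the coefficient of dx_i ∧ dx_j in alpha ∧ beta is (alpha_i * beta_j - alpha_j * beta_i). Collecting: alpha ∧ beta = (x) dx ∧ dy + (-3*x) dx ∧ dz + (-9*y - z) dy ∧ dz.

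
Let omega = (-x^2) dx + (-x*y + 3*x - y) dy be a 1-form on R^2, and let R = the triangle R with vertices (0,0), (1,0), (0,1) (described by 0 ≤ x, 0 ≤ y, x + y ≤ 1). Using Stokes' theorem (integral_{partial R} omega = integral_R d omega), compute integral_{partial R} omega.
integral_(partial R) omega = 4/3

Stokes: integral_partial_R omega = integral_R d omega with d omega = (∂Q/∂x - ∂P/∂y) dx ∧ dy.
  ∂Q/∂x = 3 - y
  ∂P/∂y = 0
  integrand = ∂Q/∂x - ∂P/∂y = 3 - y.
Integrating over R: integral_0^1 integral_0^{1-x} (3 - y) dy dx = 4/3.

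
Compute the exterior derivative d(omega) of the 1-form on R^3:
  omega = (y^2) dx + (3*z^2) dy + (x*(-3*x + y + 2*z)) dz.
d(omega) = (-2*y) dx ∧ dy + (-6*x + y + 2*z) dx ∧ dz + (x - 6*z) dy ∧ dz

For a 1-form omega = sum_i f_i dx_i, the exterior derivative is
  d(omega) = sum_{i < j} (∂f_j/∂x_i - ∂f_i/∂x_j) dx_i ∧ dx_j.
  coefficient of dx ∧ dy: ∂f_2/∂x - ∂f_1/∂y = ∂(3*z^2)/∂x - ∂(y^2)/∂y = -2*y
  coefficient of dx ∧ dz: ∂f_3/∂x - ∂f_1/∂z = ∂(x*(-3*x + y + 2*z))/∂x - ∂(y^2)/∂z = -6*x + y + 2*z
  coefficient of dy ∧ dz: ∂f_3/∂y - ∂f_2/∂z = ∂(x*(-3*x + y + 2*z))/∂y - ∂(3*z^2)/∂z = x - 6*z
Assembling: d(omega) = (-2*y) dx ∧ dy + (-6*x + y + 2*z) dx ∧ dz + (x - 6*z) dy ∧ dz.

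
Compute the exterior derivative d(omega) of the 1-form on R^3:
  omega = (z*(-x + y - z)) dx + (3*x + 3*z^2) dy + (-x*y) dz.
d(omega) = (3 - z) dx ∧ dy + (x - 2*y + 2*z) dx ∧ dz + (-x - 6*z) dy ∧ dz

For a 1-form omega = sum_i f_i dx_i, the exterior derivative is
  d(omega) = sum_{i < j} (∂f_j/∂x_i - ∂f_i/∂x_j) dx_i ∧ dx_j.
  coefficient of dx ∧ dy: ∂f_2/∂x - ∂f_1/∂y = ∂(3*x + 3*z^2)/∂x - ∂(z*(-x + y - z))/∂y = 3 - z
  coefficient of dx ∧ dz: ∂f_3/∂x - ∂f_1/∂z = ∂(-x*y)/∂x - ∂(z*(-x + y - z))/∂z = x - 2*y + 2*z
  coefficient of dy ∧ dz: ∂f_3/∂y - ∂f_2/∂z = ∂(-x*y)/∂y - ∂(3*x + 3*z^2)/∂z = -x - 6*z
Assembling: d(omega) = (3 - z) dx ∧ dy + (x - 2*y + 2*z) dx ∧ dz + (-x - 6*z) dy ∧ dz.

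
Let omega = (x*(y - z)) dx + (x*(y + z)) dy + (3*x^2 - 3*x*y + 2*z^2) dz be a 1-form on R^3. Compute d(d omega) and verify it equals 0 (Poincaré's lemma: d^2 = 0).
d(d omega) = 0

Step 1: d omega = sum_{i<j} (∂f_j/∂x_i - ∂f_i/∂x_j) dx_i ∧ dx_j:
  coeff of dx ∧ dy: -x + y + z
  coeff of dx ∧ dz: 7*x - 3*y
  coeff of dy ∧ dz: -4*x
Step 2: Apply d again to each 2-form coefficient. The only possible 3-form in R^3 is dx ∧ dy ∧ dz, with coefficient
  ∂(coeff of dy∧dz)/∂x - ∂(coeff of dx∧dz)/∂y + ∂(coeff of dx∧dy)/∂z
  = ∂/∂x (-4*x) - ∂/∂y (7*x - 3*y) + ∂/∂z (-x + y + z).
Each of these terms simplifies to sums of mixed partials that cancel in pairs. The result is 0 (by equality of mixed partials for smooth functions — Schwarz / Clairaut).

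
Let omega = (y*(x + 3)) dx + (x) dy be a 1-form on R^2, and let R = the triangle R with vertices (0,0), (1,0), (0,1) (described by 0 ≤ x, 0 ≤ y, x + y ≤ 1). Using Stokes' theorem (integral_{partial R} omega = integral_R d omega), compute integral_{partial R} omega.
integral_(partial R) omega = -7/6

Stokes: integral_partial_R omega = integral_R d omega with d omega = (∂Q/∂x - ∂P/∂y) dx ∧ dy.
  ∂Q/∂x = 1
  ∂P/∂y = x + 3
  integrand = ∂Q/∂x - ∂P/∂y = -x - 2.
Integrating over R: integral_0^1 integral_0^{1-x} (-x - 2) dy dx = -7/6.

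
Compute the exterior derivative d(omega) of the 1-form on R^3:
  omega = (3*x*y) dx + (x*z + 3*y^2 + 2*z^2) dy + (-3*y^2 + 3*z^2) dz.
d(omega) = (-3*x + z) dx ∧ dy + (-x - 6*y - 4*z) dy ∧ dz

For a 1-form omega = sum_i f_i dx_i, the exterior derivative is
  d(omega) = sum_{i < j} (∂f_j/∂x_i - ∂f_i/∂x_j) dx_i ∧ dx_j.
  coefficient of dx ∧ dy: ∂f_2/∂x - ∂f_1/∂y = ∂(x*z + 3*y^2 + 2*z^2)/∂x - ∂(3*x*y)/∂y = -3*x + z
  coefficient of dy ∧ dz: ∂f_3/∂y - ∂f_2/∂z = ∂(-3*y^2 + 3*z^2)/∂y - ∂(x*z + 3*y^2 + 2*z^2)/∂z = -x - 6*y - 4*z
Assembling: d(omega) = (-3*x + z) dx ∧ dy + (-x - 6*y - 4*z) dy ∧ dz.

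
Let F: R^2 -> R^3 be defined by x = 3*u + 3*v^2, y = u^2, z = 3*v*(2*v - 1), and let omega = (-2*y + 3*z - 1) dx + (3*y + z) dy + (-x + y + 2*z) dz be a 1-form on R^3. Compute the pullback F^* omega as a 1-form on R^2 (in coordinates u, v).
F^* omega = (6*u^3 - 6*u^2 + 12*u*v^2 - 6*u*v + 54*v^2 - 27*v - 3) du + (-3*u^2 - 36*u*v + 9*u + 216*v^3 - 153*v^2 + 12*v) dv

Using F^*(f dg) = (f ∘ F) d(g ∘ F), substitute each coordinate x_i by F_i(u, v) in f_i, and replace dx_i by d F_i = (∂F_i/∂u) du + (∂F_i/∂v) dv.
  For the x component: f_1(F) = -2*u^2 + 18*v^2 - 9*v - 1; d F_1 = (3) du + (6*v) dv
  For the y component: f_2(F) = 3*u^2 + 6*v^2 - 3*v; d F_2 = (2*u) du + (0) dv
  For the z component: f_3(F) = u^2 - 3*u + 9*v^2 - 6*v; d F_3 = (0) du + (12*v - 3) dv
Combining and collecting du, dv coefficients:
  coeff of du: 6*u^3 - 6*u^2 + 12*u*v^2 - 6*u*v + 54*v^2 - 27*v - 3
  coeff of dv: -3*u^2 - 36*u*v + 9*u + 216*v^3 - 153*v^2 + 12*v
F^* omega = (6*u^3 - 6*u^2 + 12*u*v^2 - 6*u*v + 54*v^2 - 27*v - 3) du + (-3*u^2 - 36*u*v + 9*u + 216*v^3 - 153*v^2 + 12*v) dv.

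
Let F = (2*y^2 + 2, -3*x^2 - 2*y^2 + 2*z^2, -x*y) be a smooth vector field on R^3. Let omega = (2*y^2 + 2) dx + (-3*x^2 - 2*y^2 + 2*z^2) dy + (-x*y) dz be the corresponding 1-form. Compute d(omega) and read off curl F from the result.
d(omega) = (-x - 4*z) dy ∧ dz + (y) dz ∧ dx + (-6*x - 4*y) dx ∧ dy; curl F = (-x - 4*z, y, -6*x - 4*y)

d omega = sum_{i<j} (∂f_j/∂x_i - ∂f_i/∂x_j) dx_i ∧ dx_j. Under the identification (dy ∧ dz, dz ∧ dx, dx ∧ dy) ↔ (e_x, e_y, e_z), the coefficients are exactly the components of curl F. Compute:
  ∂R/∂y - ∂Q/∂z = (-x) - (4*z) = -x - 4*z
  ∂P/∂z - ∂R/∂x = (0) - (-y) = y
  ∂Q/∂x - ∂P/∂y = (-6*x) - (4*y) = -6*x - 4*y.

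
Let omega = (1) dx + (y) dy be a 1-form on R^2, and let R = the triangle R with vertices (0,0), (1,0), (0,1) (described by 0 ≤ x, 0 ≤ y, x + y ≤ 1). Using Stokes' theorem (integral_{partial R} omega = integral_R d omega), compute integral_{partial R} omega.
integral_(partial R) omega = 0

Stokes: integral_partial_R omega = integral_R d omega with d omega = (∂Q/∂x - ∂P/∂y) dx ∧ dy.
  ∂Q/∂x = 0
  ∂P/∂y = 0
  integrand = ∂Q/∂x - ∂P/∂y = 0.
Integrating over R: integral_0^1 integral_0^{1-x} (0) dy dx = 0.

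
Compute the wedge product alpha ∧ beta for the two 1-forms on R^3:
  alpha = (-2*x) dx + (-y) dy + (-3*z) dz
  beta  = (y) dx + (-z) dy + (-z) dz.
alpha ∧ beta = (2*x*z + y^2) dx ∧ dy + (z*(2*x + 3*y)) dx ∧ dz + (z*(y - 3*z)) dy ∧ dz

Distribute the wedge, using dx_i ∧ dx_j = -dx_j ∧ dx_i and dx_i ∧ dx_i = 0. For each pair (i, j) with i < j, the coefficient of dx_i ∧ dx_j in alpha ∧ beta is (alpha_i * beta_j - alpha_j * beta_i). Collecting: alpha ∧ beta = (2*x*z + y^2) dx ∧ dy + (z*(2*x + 3*y)) dx ∧ dz + (z*(y - 3*z)) dy ∧ dz.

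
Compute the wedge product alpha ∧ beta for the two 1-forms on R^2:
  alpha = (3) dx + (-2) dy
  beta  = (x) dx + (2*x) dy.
alpha ∧ beta = (8*x) dx ∧ dy

Distribute the wedge, using dx_i ∧ dx_j = -dx_j ∧ dx_i and dx_i ∧ dx_i = 0. For each pair (i, j) with i < j, the coefficient of dx_i ∧ dx_j in alpha ∧ beta is (alpha_i * beta_j - alpha_j * beta_i). Collecting: alpha ∧ beta = (8*x) dx ∧ dy.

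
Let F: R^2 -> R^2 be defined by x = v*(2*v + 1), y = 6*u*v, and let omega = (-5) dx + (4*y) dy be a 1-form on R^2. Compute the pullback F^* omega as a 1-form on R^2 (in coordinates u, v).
F^* omega = (144*u*v^2) du + (144*u^2*v - 20*v - 5) dv

Using F^*(f dg) = (f ∘ F) d(g ∘ F), substitute each coordinate x_i by F_i(u, v) in f_i, and replace dx_i by d F_i = (∂F_i/∂u) du + (∂F_i/∂v) dv.
  For the x component: f_1(F) = -5; d F_1 = (0) du + (4*v + 1) dv
  For the y component: f_2(F) = 24*u*v; d F_2 = (6*v) du + (6*u) dv
Combining and collecting du, dv coefficients:
  coeff of du: 144*u*v^2
  coeff of dv: 144*u^2*v - 20*v - 5
F^* omega = (144*u*v^2) du + (144*u^2*v - 20*v - 5) dv.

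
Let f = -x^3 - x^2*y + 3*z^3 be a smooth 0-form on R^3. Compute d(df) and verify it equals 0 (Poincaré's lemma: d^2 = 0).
d(df) = 0

Step 1: df = sum_i (∂f/∂x_i) dx_i = (x*(-3*x - 2*y)) dx + (-x^2) dy + (9*z^2) dz.
Step 2: Apply d again. Using the 1-form formula, the coefficient of dx ∧ dy in d(df) is ∂^2 f/∂x ∂y - ∂^2 f/∂y ∂x = (-2*x) - (-2*x) = 0 (equality of mixed partials for smooth f).
Similarly for dx ∧ dz and dy ∧ dz — all coefficients vanish. So d(df) = 0.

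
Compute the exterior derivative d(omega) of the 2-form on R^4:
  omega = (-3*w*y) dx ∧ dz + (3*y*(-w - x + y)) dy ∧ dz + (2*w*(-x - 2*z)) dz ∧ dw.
d(omega) = (3*w - 3*y) dx ∧ dy ∧ dz + (-2*w - 3*y) dx ∧ dz ∧ dw + (-3*y) dy ∧ dz ∧ dw

For a 2-form omega = sum_{i<j} g_{ij} dx_i ∧ dx_j, the exterior derivative is
  d(omega) = sum_{i<j} d(g_{ij}) ∧ dx_i ∧ dx_j = sum_{i<j, k} (∂g_{ij}/∂x_k) dx_k ∧ dx_i ∧ dx_j.
Expand each term, using dx_k ∧ dx_i ∧ dx_j = sgn(permutation) dx_{(a)} ∧ dx_{(b)} ∧ dx_{(c)} with (a < b < c) sorted:
  d(-3*w*y) includes (∂/∂y)(-3*w*y) dy = (-3*w) dy, which multiplied by dx ∧ dz gives (3*w) dx ∧ dy ∧ dz
  d(-3*w*y) includes (∂/∂w)(-3*w*y) dw = (-3*y) dw, which multiplied by dx ∧ dz gives (-3*y) dx ∧ dz ∧ dw
  d(3*y*(-w - x + y)) includes (∂/∂x)(3*y*(-w - x + y)) dx = (-3*y) dx, which multiplied by dy ∧ dz gives (-3*y) dx ∧ dy ∧ dz
  d(3*y*(-w - x + y)) includes (∂/∂w)(3*y*(-w - x + y)) dw = (-3*y) dw, which multiplied by dy ∧ dz gives (-3*y) dy ∧ dz ∧ dw
  d(2*w*(-x - 2*z)) includes (∂/∂x)(2*w*(-x - 2*z)) dx = (-2*w) dx, which multiplied by dz ∧ dw gives (-2*w) dx ∧ dz ∧ dw
Collecting like 3-forms: d(omega) = (3*w - 3*y) dx ∧ dy ∧ dz + (-2*w - 3*y) dx ∧ dz ∧ dw + (-3*y) dy ∧ dz ∧ dw.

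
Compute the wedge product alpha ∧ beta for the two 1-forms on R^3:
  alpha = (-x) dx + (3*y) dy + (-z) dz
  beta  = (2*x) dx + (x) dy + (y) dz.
alpha ∧ beta = (-x*(x + 6*y)) dx ∧ dy + (x*(-y + 2*z)) dx ∧ dz + (x*z + 3*y^2) dy ∧ dz

Distribute the wedge, using dx_i ∧ dx_j = -dx_j ∧ dx_i and dx_i ∧ dx_i = 0. For each pair (i, j) with i < j, the coefficient of dx_i ∧ dx_j in alpha ∧ beta is (alpha_i * beta_j - alpha_j * beta_i). Collecting: alpha ∧ beta = (-x*(x + 6*y)) dx ∧ dy + (x*(-y + 2*z)) dx ∧ dz + (x*z + 3*y^2) dy ∧ dz.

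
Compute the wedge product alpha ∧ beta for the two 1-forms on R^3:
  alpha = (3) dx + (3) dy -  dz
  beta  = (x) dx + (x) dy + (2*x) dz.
alpha ∧ beta = (7*x) dx ∧ dz + (7*x) dy ∧ dz

Distribute the wedge, using dx_i ∧ dx_j = -dx_j ∧ dx_i and dx_i ∧ dx_i = 0. For each pair (i, j) with i < j, the coefficient of dx_i ∧ dx_j in alpha ∧ beta is (alpha_i * beta_j - alpha_j * beta_i). Collecting: alpha ∧ beta = (7*x) dx ∧ dz + (7*x) dy ∧ dz.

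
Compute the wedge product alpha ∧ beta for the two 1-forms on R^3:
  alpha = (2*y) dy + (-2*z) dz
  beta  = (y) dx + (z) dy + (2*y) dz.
alpha ∧ beta = (-2*y^2) dx ∧ dy + (4*y^2 + 2*z^2) dy ∧ dz + (2*y*z) dx ∧ dz

Distribute the wedge, using dx_i ∧ dx_j = -dx_j ∧ dx_i and dx_i ∧ dx_i = 0. For each pair (i, j) with i < j, the coefficient of dx_i ∧ dx_j in alpha ∧ beta is (alpha_i * beta_j - alpha_j * beta_i). Collecting: alpha ∧ beta = (-2*y^2) dx ∧ dy + (4*y^2 + 2*z^2) dy ∧ dz + (2*y*z) dx ∧ dz.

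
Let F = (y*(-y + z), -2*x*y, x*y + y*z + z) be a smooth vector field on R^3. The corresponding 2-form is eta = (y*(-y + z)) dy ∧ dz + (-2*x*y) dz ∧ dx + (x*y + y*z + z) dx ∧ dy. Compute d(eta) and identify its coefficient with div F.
d(eta) = (-2*x + y + 1) dx ∧ dy ∧ dz; div F = -2*x + y + 1

For a 2-form in R^3 of the form above, applying d gives a 3-form with coefficient ∂P/∂x + ∂Q/∂y + ∂R/∂z:
  ∂P/∂x = 0
  ∂Q/∂y = -2*x
  ∂R/∂z = y + 1
Sum = -2*x + y + 1, which is exactly div F.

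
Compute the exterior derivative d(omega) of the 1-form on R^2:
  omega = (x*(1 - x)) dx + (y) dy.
d(omega) = 0

For a 1-form omega = sum_i f_i dx_i, the exterior derivative is
  d(omega) = sum_{i < j} (∂f_j/∂x_i - ∂f_i/∂x_j) dx_i ∧ dx_j.

Assembling: d(omega) = 0.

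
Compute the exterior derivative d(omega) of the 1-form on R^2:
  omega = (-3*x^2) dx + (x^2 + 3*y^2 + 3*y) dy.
d(omega) = (2*x) dx ∧ dy

For a 1-form omega = sum_i f_i dx_i, the exterior derivative is
  d(omega) = sum_{i < j} (∂f_j/∂x_i - ∂f_i/∂x_j) dx_i ∧ dx_j.
  coefficient of dx ∧ dy: ∂f_2/∂x - ∂f_1/∂y = ∂(x^2 + 3*y^2 + 3*y)/∂x - ∂(-3*x^2)/∂y = 2*x
Assembling: d(omega) = (2*x) dx ∧ dy.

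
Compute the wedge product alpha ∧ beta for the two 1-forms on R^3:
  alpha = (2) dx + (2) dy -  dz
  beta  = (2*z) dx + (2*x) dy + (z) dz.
alpha ∧ beta = (4*x - 4*z) dx ∧ dy + (4*z) dx ∧ dz + (2*x + 2*z) dy ∧ dz

Distribute the wedge, using dx_i ∧ dx_j = -dx_j ∧ dx_i and dx_i ∧ dx_i = 0. For each pair (i, j) with i < j, the coefficient of dx_i ∧ dx_j in alpha ∧ beta is (alpha_i * beta_j - alpha_j * beta_i). Collecting: alpha ∧ beta = (4*x - 4*z) dx ∧ dy + (4*z) dx ∧ dz + (2*x + 2*z) dy ∧ dz.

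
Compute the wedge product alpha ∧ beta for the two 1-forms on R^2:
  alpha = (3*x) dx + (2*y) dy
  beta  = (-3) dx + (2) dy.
alpha ∧ beta = (6*x + 6*y) dx ∧ dy

Distribute the wedge, using dx_i ∧ dx_j = -dx_j ∧ dx_i and dx_i ∧ dx_i = 0. For each pair (i, j) with i < j, the coefficient of dx_i ∧ dx_j in alpha ∧ beta is (alpha_i * beta_j - alpha_j * beta_i). Collecting: alpha ∧ beta = (6*x + 6*y) dx ∧ dy.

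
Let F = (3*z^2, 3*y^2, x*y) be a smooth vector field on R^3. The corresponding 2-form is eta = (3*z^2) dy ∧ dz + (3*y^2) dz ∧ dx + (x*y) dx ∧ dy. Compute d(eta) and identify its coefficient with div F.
d(eta) = (6*y) dx ∧ dy ∧ dz; div F = 6*y

For a 2-form in R^3 of the form above, applying d gives a 3-form with coefficient ∂P/∂x + ∂Q/∂y + ∂R/∂z:
  ∂P/∂x = 0
  ∂Q/∂y = 6*y
  ∂R/∂z = 0
Sum = 6*y, which is exactly div F.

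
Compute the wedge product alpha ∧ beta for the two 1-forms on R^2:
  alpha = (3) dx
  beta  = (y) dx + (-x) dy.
alpha ∧ beta = (-3*x) dx ∧ dy

Distribute the wedge, using dx_i ∧ dx_j = -dx_j ∧ dx_i and dx_i ∧ dx_i = 0. For each pair (i, j) with i < j, the coefficient of dx_i ∧ dx_j in alpha ∧ beta is (alpha_i * beta_j - alpha_j * beta_i). Collecting: alpha ∧ beta = (-3*x) dx ∧ dy.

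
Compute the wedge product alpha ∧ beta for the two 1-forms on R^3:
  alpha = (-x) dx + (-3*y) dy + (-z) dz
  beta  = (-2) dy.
alpha ∧ beta = (2*x) dx ∧ dy + (-2*z) dy ∧ dz

Distribute the wedge, using dx_i ∧ dx_j = -dx_j ∧ dx_i and dx_i ∧ dx_i = 0. For each pair (i, j) with i < j, the coefficient of dx_i ∧ dx_j in alpha ∧ beta is (alpha_i * beta_j - alpha_j * beta_i). Collecting: alpha ∧ beta = (2*x) dx ∧ dy + (-2*z) dy ∧ dz.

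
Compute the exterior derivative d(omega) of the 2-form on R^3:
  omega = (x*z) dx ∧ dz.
d(omega) = 0

For a 2-form omega = sum_{i<j} g_{ij} dx_i ∧ dx_j, the exterior derivative is
  d(omega) = sum_{i<j} d(g_{ij}) ∧ dx_i ∧ dx_j = sum_{i<j, k} (∂g_{ij}/∂x_k) dx_k ∧ dx_i ∧ dx_j.
Expand each term, using dx_k ∧ dx_i ∧ dx_j = sgn(permutation) dx_{(a)} ∧ dx_{(b)} ∧ dx_{(c)} with (a < b < c) sorted:

Collecting like 3-forms: d(omega) = 0.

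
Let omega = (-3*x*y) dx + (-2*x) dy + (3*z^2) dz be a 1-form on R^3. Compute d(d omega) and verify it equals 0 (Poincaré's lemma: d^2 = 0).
d(d omega) = 0

Step 1: d omega = sum_{i<j} (∂f_j/∂x_i - ∂f_i/∂x_j) dx_i ∧ dx_j:
  coeff of dx ∧ dy: 3*x - 2
  coeff of dx ∧ dz: 0
  coeff of dy ∧ dz: 0
Step 2: Apply d again to each 2-form coefficient. The only possible 3-form in R^3 is dx ∧ dy ∧ dz, with coefficient
  ∂(coeff of dy∧dz)/∂x - ∂(coeff of dx∧dz)/∂y + ∂(coeff of dx∧dy)/∂z
  = ∂/∂x (0) - ∂/∂y (0) + ∂/∂z (3*x - 2).
Each of these terms simplifies to sums of mixed partials that cancel in pairs. The result is 0 (by equality of mixed partials for smooth functions — Schwarz / Clairaut).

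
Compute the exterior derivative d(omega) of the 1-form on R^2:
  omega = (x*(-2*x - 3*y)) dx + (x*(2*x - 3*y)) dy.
d(omega) = (7*x - 3*y) dx ∧ dy

For a 1-form omega = sum_i f_i dx_i, the exterior derivative is
  d(omega) = sum_{i < j} (∂f_j/∂x_i - ∂f_i/∂x_j) dx_i ∧ dx_j.
  coefficient of dx ∧ dy: ∂f_2/∂x - ∂f_1/∂y = ∂(x*(2*x - 3*y))/∂x - ∂(x*(-2*x - 3*y))/∂y = 7*x - 3*y
Assembling: d(omega) = (7*x - 3*y) dx ∧ dy.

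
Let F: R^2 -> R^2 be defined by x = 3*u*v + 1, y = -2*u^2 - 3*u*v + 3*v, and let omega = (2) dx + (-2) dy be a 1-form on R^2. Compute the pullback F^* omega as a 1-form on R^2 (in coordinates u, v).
F^* omega = (8*u + 12*v) du + (12*u - 6) dv

Using F^*(f dg) = (f ∘ F) d(g ∘ F), substitute each coordinate x_i by F_i(u, v) in f_i, and replace dx_i by d F_i = (∂F_i/∂u) du + (∂F_i/∂v) dv.
  For the x component: f_1(F) = 2; d F_1 = (3*v) du + (3*u) dv
  For the y component: f_2(F) = -2; d F_2 = (-4*u - 3*v) du + (3 - 3*u) dv
Combining and collecting du, dv coefficients:
  coeff of du: 8*u + 12*v
  coeff of dv: 12*u - 6
F^* omega = (8*u + 12*v) du + (12*u - 6) dv.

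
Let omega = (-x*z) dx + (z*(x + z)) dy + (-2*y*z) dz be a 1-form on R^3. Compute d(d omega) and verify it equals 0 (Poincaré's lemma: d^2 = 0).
d(d omega) = 0

Step 1: d omega = sum_{i<j} (∂f_j/∂x_i - ∂f_i/∂x_j) dx_i ∧ dx_j:
  coeff of dx ∧ dy: z
  coeff of dx ∧ dz: x
  coeff of dy ∧ dz: -x - 4*z
Step 2: Apply d again to each 2-form coefficient. The only possible 3-form in R^3 is dx ∧ dy ∧ dz, with coefficient
  ∂(coeff of dy∧dz)/∂x - ∂(coeff of dx∧dz)/∂y + ∂(coeff of dx∧dy)/∂z
  = ∂/∂x (-x - 4*z) - ∂/∂y (x) + ∂/∂z (z).
Each of these terms simplifies to sums of mixed partials that cancel in pairs. The result is 0 (by equality of mixed partials for smooth functions — Schwarz / Clairaut).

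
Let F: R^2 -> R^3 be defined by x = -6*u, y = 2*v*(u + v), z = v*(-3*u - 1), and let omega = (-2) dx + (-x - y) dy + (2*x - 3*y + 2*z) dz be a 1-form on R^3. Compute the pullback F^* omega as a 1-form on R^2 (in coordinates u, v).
F^* omega = (32*u*v^2 + 48*u*v + 14*v^3 + 6*v^2 + 12) du + (32*u^2*v + 48*u^2 + 6*u*v^2 + 42*u*v + 12*u - 8*v^3 + 6*v^2 + 2*v) dv

Using F^*(f dg) = (f ∘ F) d(g ∘ F), substitute each coordinate x_i by F_i(u, v) in f_i, and replace dx_i by d F_i = (∂F_i/∂u) du + (∂F_i/∂v) dv.
  For the x component: f_1(F) = -2; d F_1 = (-6) du + (0) dv
  For the y component: f_2(F) = -2*u*v + 6*u - 2*v^2; d F_2 = (2*v) du + (2*u + 4*v) dv
  For the z component: f_3(F) = -12*u*v - 12*u - 6*v^2 - 2*v; d F_3 = (-3*v) du + (-3*u - 1) dv
Combining and collecting du, dv coefficients:
  coeff of du: 32*u*v^2 + 48*u*v + 14*v^3 + 6*v^2 + 12
  coeff of dv: 32*u^2*v + 48*u^2 + 6*u*v^2 + 42*u*v + 12*u - 8*v^3 + 6*v^2 + 2*v
F^* omega = (32*u*v^2 + 48*u*v + 14*v^3 + 6*v^2 + 12) du + (32*u^2*v + 48*u^2 + 6*u*v^2 + 42*u*v + 12*u - 8*v^3 + 6*v^2 + 2*v) dv.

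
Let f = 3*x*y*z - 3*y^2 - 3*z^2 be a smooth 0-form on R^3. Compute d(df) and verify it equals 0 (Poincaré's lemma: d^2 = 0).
d(df) = 0

Step 1: df = sum_i (∂f/∂x_i) dx_i = (3*y*z) dx + (3*x*z - 6*y) dy + (3*x*y - 6*z) dz.
Step 2: Apply d again. Using the 1-form formula, the coefficient of dx ∧ dy in d(df) is ∂^2 f/∂x ∂y - ∂^2 f/∂y ∂x = (3*z) - (3*z) = 0 (equality of mixed partials for smooth f).
Similarly for dx ∧ dz and dy ∧ dz — all coefficients vanish. So d(df) = 0.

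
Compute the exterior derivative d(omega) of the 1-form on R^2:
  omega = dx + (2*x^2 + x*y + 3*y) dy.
d(omega) = (4*x + y) dx ∧ dy

For a 1-form omega = sum_i f_i dx_i, the exterior derivative is
  d(omega) = sum_{i < j} (∂f_j/∂x_i - ∂f_i/∂x_j) dx_i ∧ dx_j.
  coefficient of dx ∧ dy: ∂f_2/∂x - ∂f_1/∂y = ∂(2*x^2 + x*y + 3*y)/∂x - ∂(1)/∂y = 4*x + y
Assembling: d(omega) = (4*x + y) dx ∧ dy.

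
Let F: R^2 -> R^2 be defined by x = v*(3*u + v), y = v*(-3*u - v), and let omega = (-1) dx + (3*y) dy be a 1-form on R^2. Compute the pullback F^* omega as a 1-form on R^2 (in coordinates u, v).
F^* omega = (3*v*(9*u*v + 3*v^2 - 1)) du + (27*u^2*v + 27*u*v^2 - 3*u + 6*v^3 - 2*v) dv

Using F^*(f dg) = (f ∘ F) d(g ∘ F), substitute each coordinate x_i by F_i(u, v) in f_i, and replace dx_i by d F_i = (∂F_i/∂u) du + (∂F_i/∂v) dv.
  For the x component: f_1(F) = -1; d F_1 = (3*v) du + (3*u + 2*v) dv
  For the y component: f_2(F) = 3*v*(-3*u - v); d F_2 = (-3*v) du + (-3*u - 2*v) dv
Combining and collecting du, dv coefficients:
  coeff of du: 3*v*(9*u*v + 3*v^2 - 1)
  coeff of dv: 27*u^2*v + 27*u*v^2 - 3*u + 6*v^3 - 2*v
F^* omega = (3*v*(9*u*v + 3*v^2 - 1)) du + (27*u^2*v + 27*u*v^2 - 3*u + 6*v^3 - 2*v) dv.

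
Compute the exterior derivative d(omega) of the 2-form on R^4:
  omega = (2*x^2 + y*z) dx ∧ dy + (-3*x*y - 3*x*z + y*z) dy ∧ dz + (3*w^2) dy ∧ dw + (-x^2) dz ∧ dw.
d(omega) = (-2*y - 3*z) dx ∧ dy ∧ dz + (-2*x) dx ∧ dz ∧ dw

For a 2-form omega = sum_{i<j} g_{ij} dx_i ∧ dx_j, the exterior derivative is
  d(omega) = sum_{i<j} d(g_{ij}) ∧ dx_i ∧ dx_j = sum_{i<j, k} (∂g_{ij}/∂x_k) dx_k ∧ dx_i ∧ dx_j.
Expand each term, using dx_k ∧ dx_i ∧ dx_j = sgn(permutation) dx_{(a)} ∧ dx_{(b)} ∧ dx_{(c)} with (a < b < c) sorted:
  d(2*x^2 + y*z) includes (∂/∂z)(2*x^2 + y*z) dz = (y) dz, which multiplied by dx ∧ dy gives (y) dx ∧ dy ∧ dz
  d(-3*x*y - 3*x*z + y*z) includes (∂/∂x)(-3*x*y - 3*x*z + y*z) dx = (-3*y - 3*z) dx, which multiplied by dy ∧ dz gives (-3*y - 3*z) dx ∧ dy ∧ dz
  d(-x^2) includes (∂/∂x)(-x^2) dx = (-2*x) dx, which multiplied by dz ∧ dw gives (-2*x) dx ∧ dz ∧ dw
Collecting like 3-forms: d(omega) = (-2*y - 3*z) dx ∧ dy ∧ dz + (-2*x) dx ∧ dz ∧ dw.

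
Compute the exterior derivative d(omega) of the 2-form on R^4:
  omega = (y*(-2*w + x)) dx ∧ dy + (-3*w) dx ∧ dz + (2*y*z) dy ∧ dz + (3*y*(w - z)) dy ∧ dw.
d(omega) = (-2*y) dx ∧ dy ∧ dw + (-3) dx ∧ dz ∧ dw + (3*y) dy ∧ dz ∧ dw

For a 2-form omega = sum_{i<j} g_{ij} dx_i ∧ dx_j, the exterior derivative is
  d(omega) = sum_{i<j} d(g_{ij}) ∧ dx_i ∧ dx_j = sum_{i<j, k} (∂g_{ij}/∂x_k) dx_k ∧ dx_i ∧ dx_j.
Expand each term, using dx_k ∧ dx_i ∧ dx_j = sgn(permutation) dx_{(a)} ∧ dx_{(b)} ∧ dx_{(c)} with (a < b < c) sorted:
  d(y*(-2*w + x)) includes (∂/∂w)(y*(-2*w + x)) dw = (-2*y) dw, which multiplied by dx ∧ dy gives (-2*y) dx ∧ dy ∧ dw
  d(-3*w) includes (∂/∂w)(-3*w) dw = (-3) dw, which multiplied by dx ∧ dz gives (-3) dx ∧ dz ∧ dw
  d(3*y*(w - z)) includes (∂/∂z)(3*y*(w - z)) dz = (-3*y) dz, which multiplied by dy ∧ dw gives (3*y) dy ∧ dz ∧ dw
Collecting like 3-forms: d(omega) = (-2*y) dx ∧ dy ∧ dw + (-3) dx ∧ dz ∧ dw + (3*y) dy ∧ dz ∧ dw.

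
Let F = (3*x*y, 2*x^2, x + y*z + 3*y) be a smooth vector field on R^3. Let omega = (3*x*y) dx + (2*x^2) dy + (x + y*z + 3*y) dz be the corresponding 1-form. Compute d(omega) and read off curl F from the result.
d(omega) = (z + 3) dy ∧ dz + (-1) dz ∧ dx + (x) dx ∧ dy; curl F = (z + 3, -1, x)

d omega = sum_{i<j} (∂f_j/∂x_i - ∂f_i/∂x_j) dx_i ∧ dx_j. Under the identification (dy ∧ dz, dz ∧ dx, dx ∧ dy) ↔ (e_x, e_y, e_z), the coefficients are exactly the components of curl F. Compute:
  ∂R/∂y - ∂Q/∂z = (z + 3) - (0) = z + 3
  ∂P/∂z - ∂R/∂x = (0) - (1) = -1
  ∂Q/∂x - ∂P/∂y = (4*x) - (3*x) = x.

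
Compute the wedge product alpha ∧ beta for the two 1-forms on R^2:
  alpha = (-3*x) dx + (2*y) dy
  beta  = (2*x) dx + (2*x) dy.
alpha ∧ beta = (-2*x*(3*x + 2*y)) dx ∧ dy

Distribute the wedge, using dx_i ∧ dx_j = -dx_j ∧ dx_i and dx_i ∧ dx_i = 0. For each pair (i, j) with i < j, the coefficient of dx_i ∧ dx_j in alpha ∧ beta is (alpha_i * beta_j - alpha_j * beta_i). Collecting: alpha ∧ beta = (-2*x*(3*x + 2*y)) dx ∧ dy.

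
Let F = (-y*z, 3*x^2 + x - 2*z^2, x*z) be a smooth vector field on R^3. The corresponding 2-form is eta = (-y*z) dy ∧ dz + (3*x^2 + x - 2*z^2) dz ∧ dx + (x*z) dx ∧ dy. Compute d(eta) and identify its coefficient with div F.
d(eta) = (x) dx ∧ dy ∧ dz; div F = x

For a 2-form in R^3 of the form above, applying d gives a 3-form with coefficient ∂P/∂x + ∂Q/∂y + ∂R/∂z:
  ∂P/∂x = 0
  ∂Q/∂y = 0
  ∂R/∂z = x
Sum = x, which is exactly div F.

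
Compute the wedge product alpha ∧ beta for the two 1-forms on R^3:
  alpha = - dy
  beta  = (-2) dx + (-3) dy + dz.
alpha ∧ beta = (-2) dx ∧ dy + (-1) dy ∧ dz

Distribute the wedge, using dx_i ∧ dx_j = -dx_j ∧ dx_i and dx_i ∧ dx_i = 0. For each pair (i, j) with i < j, the coefficient of dx_i ∧ dx_j in alpha ∧ beta is (alpha_i * beta_j - alpha_j * beta_i). Collecting: alpha ∧ beta = (-2) dx ∧ dy + (-1) dy ∧ dz.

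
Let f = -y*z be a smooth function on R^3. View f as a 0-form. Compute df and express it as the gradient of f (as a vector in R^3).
df = (0) dx + (-z) dy + (-y) dz; grad f = (0, -z, -y)

For a 0-form f, d f = (∂f/∂x) dx + (∂f/∂y) dy + (∂f/∂z) dz. The components of the vector representation are exactly the entries of grad f in Cartesian coordinates:
  ∂f/∂x = 0
  ∂f/∂y = -z
  ∂f/∂z = -y.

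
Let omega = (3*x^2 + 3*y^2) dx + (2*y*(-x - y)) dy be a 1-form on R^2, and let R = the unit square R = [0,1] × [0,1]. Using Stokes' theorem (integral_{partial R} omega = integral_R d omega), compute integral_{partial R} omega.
integral_(partial R) omega = -4

Stokes: integral_partial_R omega = integral_R d omega with d omega = (∂Q/∂x - ∂P/∂y) dx ∧ dy.
  ∂Q/∂x = -2*y
  ∂P/∂y = 6*y
  integrand = ∂Q/∂x - ∂P/∂y = -8*y.
Integrating over R: integral_0^1 integral_0^1 (-8*y) dx dy = -4.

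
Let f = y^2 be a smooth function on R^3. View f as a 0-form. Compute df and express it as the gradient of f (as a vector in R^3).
df = (0) dx + (2*y) dy + (0) dz; grad f = (0, 2*y, 0)

For a 0-form f, d f = (∂f/∂x) dx + (∂f/∂y) dy + (∂f/∂z) dz. The components of the vector representation are exactly the entries of grad f in Cartesian coordinates:
  ∂f/∂x = 0
  ∂f/∂y = 2*y
  ∂f/∂z = 0.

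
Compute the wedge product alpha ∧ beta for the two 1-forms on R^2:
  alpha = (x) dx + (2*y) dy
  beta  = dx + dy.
alpha ∧ beta = (x - 2*y) dx ∧ dy

Distribute the wedge, using dx_i ∧ dx_j = -dx_j ∧ dx_i and dx_i ∧ dx_i = 0. For each pair (i, j) with i < j, the coefficient of dx_i ∧ dx_j in alpha ∧ beta is (alpha_i * beta_j - alpha_j * beta_i). Collecting: alpha ∧ beta = (x - 2*y) dx ∧ dy.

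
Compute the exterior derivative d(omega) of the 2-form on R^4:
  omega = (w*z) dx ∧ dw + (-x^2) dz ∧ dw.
d(omega) = (-w - 2*x) dx ∧ dz ∧ dw

For a 2-form omega = sum_{i<j} g_{ij} dx_i ∧ dx_j, the exterior derivative is
  d(omega) = sum_{i<j} d(g_{ij}) ∧ dx_i ∧ dx_j = sum_{i<j, k} (∂g_{ij}/∂x_k) dx_k ∧ dx_i ∧ dx_j.
Expand each term, using dx_k ∧ dx_i ∧ dx_j = sgn(permutation) dx_{(a)} ∧ dx_{(b)} ∧ dx_{(c)} with (a < b < c) sorted:
  d(w*z) includes (∂/∂z)(w*z) dz = (w) dz, which multiplied by dx ∧ dw gives (-w) dx ∧ dz ∧ dw
  d(-x^2) includes (∂/∂x)(-x^2) dx = (-2*x) dx, which multiplied by dz ∧ dw gives (-2*x) dx ∧ dz ∧ dw
Collecting like 3-forms: d(omega) = (-w - 2*x) dx ∧ dz ∧ dw.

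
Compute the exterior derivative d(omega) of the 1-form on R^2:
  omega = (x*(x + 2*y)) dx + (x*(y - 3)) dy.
d(omega) = (-2*x + y - 3) dx ∧ dy

For a 1-form omega = sum_i f_i dx_i, the exterior derivative is
  d(omega) = sum_{i < j} (∂f_j/∂x_i - ∂f_i/∂x_j) dx_i ∧ dx_j.
  coefficient of dx ∧ dy: ∂f_2/∂x - ∂f_1/∂y = ∂(x*(y - 3))/∂x - ∂(x*(x + 2*y))/∂y = -2*x + y - 3
Assembling: d(omega) = (-2*x + y - 3) dx ∧ dy.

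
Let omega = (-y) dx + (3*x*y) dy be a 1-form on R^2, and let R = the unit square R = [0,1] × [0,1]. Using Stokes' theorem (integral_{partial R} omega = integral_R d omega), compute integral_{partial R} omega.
integral_(partial R) omega = 5/2

Stokes: integral_partial_R omega = integral_R d omega with d omega = (∂Q/∂x - ∂P/∂y) dx ∧ dy.
  ∂Q/∂x = 3*y
  ∂P/∂y = -1
  integrand = ∂Q/∂x - ∂P/∂y = 3*y + 1.
Integrating over R: integral_0^1 integral_0^1 (3*y + 1) dx dy = 5/2.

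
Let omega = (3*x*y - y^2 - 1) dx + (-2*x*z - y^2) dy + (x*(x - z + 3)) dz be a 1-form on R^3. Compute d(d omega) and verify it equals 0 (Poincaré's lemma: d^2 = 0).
d(d omega) = 0

Step 1: d omega = sum_{i<j} (∂f_j/∂x_i - ∂f_i/∂x_j) dx_i ∧ dx_j:
  coeff of dx ∧ dy: -3*x + 2*y - 2*z
  coeff of dx ∧ dz: 2*x - z + 3
  coeff of dy ∧ dz: 2*x
Step 2: Apply d again to each 2-form coefficient. The only possible 3-form in R^3 is dx ∧ dy ∧ dz, with coefficient
  ∂(coeff of dy∧dz)/∂x - ∂(coeff of dx∧dz)/∂y + ∂(coeff of dx∧dy)/∂z
  = ∂/∂x (2*x) - ∂/∂y (2*x - z + 3) + ∂/∂z (-3*x + 2*y - 2*z).
Each of these terms simplifies to sums of mixed partials that cancel in pairs. The result is 0 (by equality of mixed partials for smooth functions — Schwarz / Clairaut).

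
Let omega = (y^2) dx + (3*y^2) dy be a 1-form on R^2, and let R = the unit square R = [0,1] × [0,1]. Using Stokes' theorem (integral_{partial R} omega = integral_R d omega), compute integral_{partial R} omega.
integral_(partial R) omega = -1

Stokes: integral_partial_R omega = integral_R d omega with d omega = (∂Q/∂x - ∂P/∂y) dx ∧ dy.
  ∂Q/∂x = 0
  ∂P/∂y = 2*y
  integrand = ∂Q/∂x - ∂P/∂y = -2*y.
Integrating over R: integral_0^1 integral_0^1 (-2*y) dx dy = -1.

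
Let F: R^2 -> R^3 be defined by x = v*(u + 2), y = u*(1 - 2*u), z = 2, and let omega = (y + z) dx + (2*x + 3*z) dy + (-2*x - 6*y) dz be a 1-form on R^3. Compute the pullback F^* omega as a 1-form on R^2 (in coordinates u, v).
F^* omega = (-10*u^2*v - 13*u*v - 24*u + 6*v + 6) du + (-2*u^3 - 3*u^2 + 4*u + 4) dv

Using F^*(f dg) = (f ∘ F) d(g ∘ F), substitute each coordinate x_i by F_i(u, v) in f_i, and replace dx_i by d F_i = (∂F_i/∂u) du + (∂F_i/∂v) dv.
  For the x component: f_1(F) = -2*u^2 + u + 2; d F_1 = (v) du + (u + 2) dv
  For the y component: f_2(F) = 2*u*v + 4*v + 6; d F_2 = (1 - 4*u) du + (0) dv
  For the z component: f_3(F) = 12*u^2 - 2*u*v - 6*u - 4*v; d F_3 = (0) du + (0) dv
Combining and collecting du, dv coefficients:
  coeff of du: -10*u^2*v - 13*u*v - 24*u + 6*v + 6
  coeff of dv: -2*u^3 - 3*u^2 + 4*u + 4
F^* omega = (-10*u^2*v - 13*u*v - 24*u + 6*v + 6) du + (-2*u^3 - 3*u^2 + 4*u + 4) dv.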